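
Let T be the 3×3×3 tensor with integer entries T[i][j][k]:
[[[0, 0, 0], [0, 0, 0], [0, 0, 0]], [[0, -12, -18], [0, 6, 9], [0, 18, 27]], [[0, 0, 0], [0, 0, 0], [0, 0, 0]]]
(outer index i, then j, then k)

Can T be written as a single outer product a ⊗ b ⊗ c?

If T = a ⊗ b ⊗ c then every fibre of T is a multiple of the corresponding factor, so read the factors off the fibres through the nonzero entry T[1,0,1] = -12.
The mode-1 fibre T[:,0,1] = [0, -12, 0] gives a = (0, 1, 0) (primitive direction); the mode-2 fibre T[1,:,1] = [-12, 6, 18] gives b = (2, -1, -3); then c[k] = T[1,0,k] / (a[1]·b[0]) = [0, -12, -18] / 2 = (0, -6, -9).
Expanding (0, 1, 0) ⊗ (2, -1, -3) ⊗ (0, -6, -9) reproduces all 27 entries of T, so T = (0, 1, 0) ⊗ (2, -1, -3) ⊗ (0, -6, -9) and rank(T) ≤ 1.
Equivalently every frontal slice T[:,:,k] is c[k] times the rank-1 matrix (0, 1, 0) ⊗ (2, -1, -3). So T has rank 1 (it is nonzero).

Yes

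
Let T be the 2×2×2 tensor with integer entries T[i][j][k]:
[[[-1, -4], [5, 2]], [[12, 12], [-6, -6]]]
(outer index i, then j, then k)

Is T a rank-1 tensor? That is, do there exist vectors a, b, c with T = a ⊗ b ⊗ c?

No

The mode-1 unfolding of T (rows indexed by i, columns by (j,k) = (0,0), (0,1), (1,0), (1,1)) is [[-1, -4, 5, 2], [12, 12, -6, -6]].
There the 2×2 minor on rows i ∈ {0, 1}, columns (j,k) ∈ {(0,0), (0,1)} is det [[-1, -4], [12, 12]] = 36 ≠ 0, so this unfolding has rank ≥ 2; CP rank is at least every unfolding rank, so rank(T) ≥ 2.
In particular rank(T) ≥ 2 > 1, so T is not rank-1.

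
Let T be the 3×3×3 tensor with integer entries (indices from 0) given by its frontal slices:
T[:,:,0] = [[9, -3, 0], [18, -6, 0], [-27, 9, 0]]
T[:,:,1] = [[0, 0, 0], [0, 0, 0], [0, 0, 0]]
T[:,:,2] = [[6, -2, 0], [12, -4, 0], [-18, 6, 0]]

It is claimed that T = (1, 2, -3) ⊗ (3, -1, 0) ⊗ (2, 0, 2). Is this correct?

Reconstruct entry (0,0,0) from the claimed factors: Σₗ aₗ[0]bₗ[0]cₗ[0] = (1)·(3)·(2) = 6, but T[0,0,0] = 9. The claim is false.

No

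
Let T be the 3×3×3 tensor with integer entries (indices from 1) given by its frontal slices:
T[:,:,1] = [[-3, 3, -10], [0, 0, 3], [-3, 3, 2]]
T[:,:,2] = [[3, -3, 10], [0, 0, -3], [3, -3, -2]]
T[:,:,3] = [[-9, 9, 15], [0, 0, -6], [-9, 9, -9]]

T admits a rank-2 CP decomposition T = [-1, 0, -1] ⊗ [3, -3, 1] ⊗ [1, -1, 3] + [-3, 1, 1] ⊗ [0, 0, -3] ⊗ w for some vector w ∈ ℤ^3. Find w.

w = [-1, 1, 2]

Subtract the known terms from T to get the rank-1 residual R = [-3, 1, 1] ⊗ [0, 0, -3] ⊗ w, so R[i,j,k] = a[i]·b[j]·w[k]. Pick indices with nonzero a[1]·b[3] = (-3)·(-3) = 9. Only the fibre through (1,3,·) is needed: R[1,3,:] = T[1,3,:] − Σₗ aₗ[1]bₗ[3]cₗ = [-10, 10, 15] − (-1)·(1)·[1, -1, 3] = [-9, 9, 18]. Then w[k] = R[1,3,k] / 9 for each k, giving w = [-9, 9, 18] / 9 = [-1, 1, 2].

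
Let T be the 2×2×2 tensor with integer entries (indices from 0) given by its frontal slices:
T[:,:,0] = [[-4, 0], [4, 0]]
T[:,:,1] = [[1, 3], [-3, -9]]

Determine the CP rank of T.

Lower bound: the mode-3 unfolding of T (rows indexed by k, columns by (i,j) = (0,0), (0,1), (1,0), (1,1)) is [[-4, 0, 4, 0], [1, 3, -3, -9]].
There the 2×2 minor on rows k ∈ {0, 1}, columns (i,j) ∈ {(0,0), (0,1)} is det [[-4, 0], [1, 3]] = -12 ≠ 0, so this unfolding has rank ≥ 2; CP rank is at least every unfolding rank, so rank(T) ≥ 2. (Flattening ranks never certify an upper bound on CP rank; for that we must actually write T with 2 rank-1 terms.)
Upper bound — finding two terms. Write S_k = T[:,:,k] for the frontal slices: S₀ = [[-4, 0], [4, 0]], S₁ = [[1, 3], [-3, -9]].
If T = a₁ ∘ b₁ ∘ c₁ + a₂ ∘ b₂ ∘ c₂ then each S_k = c₁[k]·a₁b₁ᵀ + c₂[k]·a₂b₂ᵀ. S₀ and S₁ are linearly independent, so a₁b₁ᵀ and a₂b₂ᵀ must span the same plane of matrices: they are the rank-1 matrices of the form x·S₀ + y·S₁.
det(x·S₀ + y·S₁) is 24·xy = 24·(y)(x), vanishing at (x:y) = (1:0) and (0:1).
M₁ = S₀ = [[-4, 0], [4, 0]] = (-4)·(1, -1)(1, 0)ᵀ and M₂ = S₁ = [[1, 3], [-3, -9]] = (1, -3)(1, 3)ᵀ, so take a₁ = (1, -1), b₁ = (1, 0), a₂ = (1, -3), b₂ = (1, 3).
Each slice is an integer combination of E₁ = a₁b₁ᵀ and E₂ = a₂b₂ᵀ: S₀ = −4·E₁, S₁ = E₂; reading off coefficients, c₁ = (-4, 0) and c₂ = (0, 1).
Hence T = (1, -1) ∘ (1, 0) ∘ (-4, 0) + (1, -3) ∘ (1, 3) ∘ (0, 1), so rank(T) ≤ 2.
These bounds meet, so rank(T) = 2.

2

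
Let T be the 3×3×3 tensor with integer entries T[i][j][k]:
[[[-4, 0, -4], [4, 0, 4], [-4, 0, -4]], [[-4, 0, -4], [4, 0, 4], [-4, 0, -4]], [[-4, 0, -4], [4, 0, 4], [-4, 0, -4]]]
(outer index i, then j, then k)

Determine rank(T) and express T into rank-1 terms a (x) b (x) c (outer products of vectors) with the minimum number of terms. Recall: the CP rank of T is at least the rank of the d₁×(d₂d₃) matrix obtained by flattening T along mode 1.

Lower bound: T ≠ 0 (e.g. T[0,0,0] = -4), so rank(T) ≥ 1.
Upper bound: if T = a (x) b (x) c then every fibre of T is a multiple of the corresponding factor, so read the factors off the fibres through the nonzero entry T[0,0,0] = -4.
The mode-1 fibre T[:,0,0] = [-4, -4, -4] gives a = (1, 1, 1) (primitive direction); the mode-2 fibre T[0,:,0] = [-4, 4, -4] gives b = (1, -1, 1); then c[k] = T[0,0,k] / (a[0]·b[0]) = [-4, 0, -4] / 1 = (-4, 0, -4).
Expanding (1, 1, 1) (x) (1, -1, 1) (x) (-4, 0, -4) reproduces all 27 entries of T, so T = (1, 1, 1) (x) (1, -1, 1) (x) (-4, 0, -4) and rank(T) ≤ 1.
These bounds meet, so rank(T) = 1.

rank(T) = 1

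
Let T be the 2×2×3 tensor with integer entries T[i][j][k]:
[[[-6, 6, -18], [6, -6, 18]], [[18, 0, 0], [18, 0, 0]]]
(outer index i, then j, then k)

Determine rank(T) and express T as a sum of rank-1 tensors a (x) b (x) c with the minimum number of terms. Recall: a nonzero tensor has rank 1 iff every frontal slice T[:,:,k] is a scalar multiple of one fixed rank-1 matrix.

rank(T) = 2

Lower bound: in the mode-3 unfolding of T (rows indexed by k, columns by (i,j)) the 2×2 minor on rows k ∈ {0, 1}, columns (i,j) ∈ {(0,0), (1,0)} is det [[-6, 18], [6, 0]] = -108 ≠ 0, so that unfolding has rank ≥ 2 and hence rank(T) ≥ 2 (CP rank is at least every unfolding rank, though it can be larger).
Upper bound: with S_k = T[:,:,k], the two rank-1 terms a₁b₁ᵀ, a₂b₂ᵀ are the rank-1 members of the pencil x·S₀ + y·S₁.
det(x·S₀ + y·S₁) is −216·x² + 216·xy = (-216)·(x − y)(x), vanishing at (x:y) = (1:1) and (0:1).
M₁ = S₀ + S₁ = [[0, 0], [18, 18]] = 18·[0, 1][1, 1]ᵀ and M₂ = S₁ = [[6, -6], [0, 0]] = 6·[1, 0][1, -1]ᵀ, so take a₁ = [0, 1], b₁ = [1, 1], a₂ = [1, 0], b₂ = [1, -1].
Each slice is an integer combination of E₁ = a₁b₁ᵀ and E₂ = a₂b₂ᵀ: S₀ = 18·E₁ − 6·E₂, S₁ = 6·E₂, S₂ = −18·E₂; reading off coefficients, c₁ = [18, 0, 0] and c₂ = [-6, 6, -18].
Hence T = [0, 1] (x) [1, 1] (x) [18, 0, 0] + [1, 0] (x) [1, -1] (x) [-6, 6, -18], so rank(T) ≤ 2.
These bounds meet, so rank(T) = 2.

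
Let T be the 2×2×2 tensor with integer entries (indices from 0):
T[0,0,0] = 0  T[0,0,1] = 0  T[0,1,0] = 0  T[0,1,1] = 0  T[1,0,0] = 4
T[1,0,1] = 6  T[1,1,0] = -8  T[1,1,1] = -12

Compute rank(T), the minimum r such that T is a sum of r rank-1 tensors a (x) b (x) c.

Lower bound: T ≠ 0 (e.g. T[1,0,0] = 4), so rank(T) ≥ 1.
Upper bound: if T = a (x) b (x) c then every fibre of T is a multiple of the corresponding factor, so read the factors off the fibres through the nonzero entry T[1,0,0] = 4.
The mode-1 fibre T[:,0,0] = [0, 4] gives a = (0, 1) (primitive direction); the mode-2 fibre T[1,:,0] = [4, -8] gives b = (1, -2); then c[k] = T[1,0,k] / (a[1]·b[0]) = [4, 6] / 1 = (4, 6).
Expanding (0, 1) (x) (1, -2) (x) (4, 6) reproduces all 8 entries of T, so T = (0, 1) (x) (1, -2) (x) (4, 6) and rank(T) ≤ 1.
These bounds meet, so rank(T) = 1.

1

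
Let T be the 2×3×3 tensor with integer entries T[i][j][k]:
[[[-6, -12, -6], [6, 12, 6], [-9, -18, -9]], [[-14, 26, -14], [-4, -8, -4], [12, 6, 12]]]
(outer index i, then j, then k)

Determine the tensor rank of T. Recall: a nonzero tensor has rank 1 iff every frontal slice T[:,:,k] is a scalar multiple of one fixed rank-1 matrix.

2

Lower bound: the mode-3 unfolding of T (rows indexed by k, columns by (i,j) = (0,0), (0,1), (0,2), (1,0), (1,1), (1,2)) is [[-6, 6, -9, -14, -4, 12], [-12, 12, -18, 26, -8, 6], [-6, 6, -9, -14, -4, 12]].
There the 2×2 minor on rows k ∈ {0, 1}, columns (i,j) ∈ {(0,0), (1,0)} is det [[-6, -14], [-12, 26]] = -324 ≠ 0, so this unfolding has rank ≥ 2; CP rank is at least every unfolding rank, so rank(T) ≥ 2. (Flattening ranks never certify an upper bound on CP rank; for that we must actually write T with 2 rank-1 terms.)
Upper bound — finding two terms. Write S_k = T[:,:,k] for the frontal slices: S₀ = [[-6, 6, -9], [-14, -4, 12]], S₁ = [[-12, 12, -18], [26, -8, 6]], S₂ = [[-6, 6, -9], [-14, -4, 12]].
If T = a₁ ⊗ b₁ ⊗ c₁ + a₂ ⊗ b₂ ⊗ c₂ then each S_k = c₁[k]·a₁b₁ᵀ + c₂[k]·a₂b₂ᵀ. S₀ and S₁ are linearly independent, so a₁b₁ᵀ and a₂b₂ᵀ must span the same plane of matrices: they are the rank-1 matrices of the form x·S₀ + y·S₁.
The 2×2 minor of x·S₀ + y·S₁ on rows {0,1}, columns {0,1} is 108·x² + 108·xy − 216·y² = 108·(x + 2·y)(x − y), vanishing at (x:y) = (2:-1) and (1:1).
M₁ = 2·S₀ − S₁ = [[0, 0, 0], [-54, 0, 18]] = (-18)·[0, 1][3, 0, -1]ᵀ and M₂ = S₀ + S₁ = [[-18, 18, -27], [12, -12, 18]] = (-3)·[3, -2][2, -2, 3]ᵀ, so take a₁ = [0, 1], b₁ = [3, 0, -1], a₂ = [3, -2], b₂ = [2, -2, 3].
Each slice is an integer combination of E₁ = a₁b₁ᵀ and E₂ = a₂b₂ᵀ: S₀ = −6·E₁ − E₂, S₁ = 6·E₁ − 2·E₂, S₂ = −6·E₁ − E₂; reading off coefficients, c₁ = [-6, 6, -6] and c₂ = [-1, -2, -1].
Hence T = [0, 1] ⊗ [3, 0, -1] ⊗ [-6, 6, -6] + [3, -2] ⊗ [2, -2, 3] ⊗ [-1, -2, -1], so rank(T) ≤ 2.
These bounds meet, so rank(T) = 2.
Check entry T[1,2,0] = 12: (1)·(-1)·(-6) + (-2)·(3)·(-1) = 12.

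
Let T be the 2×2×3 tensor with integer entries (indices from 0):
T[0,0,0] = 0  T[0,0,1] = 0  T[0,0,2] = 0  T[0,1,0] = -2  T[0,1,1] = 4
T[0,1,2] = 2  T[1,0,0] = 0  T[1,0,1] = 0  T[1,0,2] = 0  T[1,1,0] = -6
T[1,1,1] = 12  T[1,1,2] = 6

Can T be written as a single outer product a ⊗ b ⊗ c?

Yes

If T = a ⊗ b ⊗ c then every fibre of T is a multiple of the corresponding factor, so read the factors off the fibres through the nonzero entry T[0,1,0] = -2.
The mode-1 fibre T[:,1,0] = [-2, -6] gives a = [1, 3] (primitive direction); the mode-2 fibre T[0,:,0] = [0, -2] gives b = [0, 1]; then c[k] = T[0,1,k] / (a[0]·b[1]) = [-2, 4, 2] / 1 = [-2, 4, 2].
Expanding [1, 3] ⊗ [0, 1] ⊗ [-2, 4, 2] reproduces all 12 entries of T, so T = [1, 3] ⊗ [0, 1] ⊗ [-2, 4, 2] and rank(T) ≤ 1.
Equivalently every frontal slice T[:,:,k] is c[k] times the rank-1 matrix [1, 3] ⊗ [0, 1]. So T has rank 1 (it is nonzero).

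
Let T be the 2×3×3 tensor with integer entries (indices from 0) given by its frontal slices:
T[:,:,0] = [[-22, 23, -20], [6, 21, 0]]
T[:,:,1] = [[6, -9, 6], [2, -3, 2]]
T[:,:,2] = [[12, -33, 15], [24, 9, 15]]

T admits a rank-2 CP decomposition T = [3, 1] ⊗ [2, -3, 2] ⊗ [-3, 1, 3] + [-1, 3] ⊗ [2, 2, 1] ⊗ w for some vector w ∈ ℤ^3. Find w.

Subtract the known terms from T to get the rank-1 residual R = [-1, 3] ⊗ [2, 2, 1] ⊗ w, so R[i,j,k] = a[i]·b[j]·w[k]. Pick indices with nonzero a[0]·b[0] = (-1)·(2) = -2. Only the fibre through (0,0,·) is needed: R[0,0,:] = T[0,0,:] − Σₗ aₗ[0]bₗ[0]cₗ = [-22, 6, 12] − (3)·(2)·[-3, 1, 3] = [-4, 0, -6]. Then w[k] = R[0,0,k] / -2 for each k, giving w = [-4, 0, -6] / -2 = [2, 0, 3].

w = [2, 0, 3]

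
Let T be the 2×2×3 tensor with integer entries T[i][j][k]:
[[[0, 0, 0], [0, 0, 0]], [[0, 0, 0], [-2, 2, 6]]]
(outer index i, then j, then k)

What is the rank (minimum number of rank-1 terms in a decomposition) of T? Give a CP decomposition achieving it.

rank(T) = 1

Lower bound: T ≠ 0 (e.g. T[1,1,0] = -2), so rank(T) ≥ 1.
Upper bound: if T = a (x) b (x) c then every fibre of T is a multiple of the corresponding factor, so read the factors off the fibres through the nonzero entry T[1,1,0] = -2.
The mode-1 fibre T[:,1,0] = [0, -2] gives a = [0, 1] (primitive direction); the mode-2 fibre T[1,:,0] = [0, -2] gives b = [0, 1]; then c[k] = T[1,1,k] / (a[1]·b[1]) = [-2, 2, 6] / 1 = [-2, 2, 6].
Expanding [0, 1] (x) [0, 1] (x) [-2, 2, 6] reproduces all 12 entries of T, so T = [0, 1] (x) [0, 1] (x) [-2, 2, 6] and rank(T) ≤ 1.
These bounds meet, so rank(T) = 1.
Check entry T[1,1,0] = -2: (1)·(1)·(-2) = -2.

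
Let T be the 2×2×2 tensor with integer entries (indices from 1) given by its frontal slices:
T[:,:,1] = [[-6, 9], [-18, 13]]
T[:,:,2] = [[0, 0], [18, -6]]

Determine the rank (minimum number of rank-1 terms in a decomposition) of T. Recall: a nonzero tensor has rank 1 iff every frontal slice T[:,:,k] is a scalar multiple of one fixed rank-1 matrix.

2

Lower bound: the mode-2 unfolding of T (rows indexed by j, columns by (i,k) = (1,1), (1,2), (2,1), (2,2)) is [[-6, 0, -18, 18], [9, 0, 13, -6]].
There the 2×2 minor on rows j ∈ {1, 2}, columns (i,k) ∈ {(1,1), (2,1)} is det [[-6, -18], [9, 13]] = 84 ≠ 0, so this unfolding has rank ≥ 2; CP rank is at least every unfolding rank, so rank(T) ≥ 2. (Flattening ranks never certify an upper bound on CP rank; for that we must actually write T with 2 rank-1 terms.)
Upper bound — finding two terms. Write S_k = T[:,:,k] for the frontal slices: S₁ = [[-6, 9], [-18, 13]], S₂ = [[0, 0], [18, -6]].
If T = a₁ ⊗ b₁ ⊗ c₁ + a₂ ⊗ b₂ ⊗ c₂ then each S_k = c₁[k]·a₁b₁ᵀ + c₂[k]·a₂b₂ᵀ. S₁ and S₂ are linearly independent, so a₁b₁ᵀ and a₂b₂ᵀ must span the same plane of matrices: they are the rank-1 matrices of the form x·S₁ + y·S₂.
det(x·S₁ + y·S₂) is 84·x² − 126·xy = 42·(2·x − 3·y)(x), vanishing at (x:y) = (3:2) and (0:1).
M₁ = 3·S₁ + 2·S₂ = [[-18, 27], [-18, 27]] = (-9)·[1, 1][2, -3]ᵀ and M₂ = S₂ = [[0, 0], [18, -6]] = 6·[0, 1][3, -1]ᵀ, so take a₁ = [1, 1], b₁ = [2, -3], a₂ = [0, 1], b₂ = [3, -1].
Each slice is an integer combination of E₁ = a₁b₁ᵀ and E₂ = a₂b₂ᵀ: S₁ = −3·E₁ − 4·E₂, S₂ = 6·E₂; reading off coefficients, c₁ = [-3, 0] and c₂ = [-4, 6].
Hence T = [1, 1] ⊗ [2, -3] ⊗ [-3, 0] + [0, 1] ⊗ [3, -1] ⊗ [-4, 6], so rank(T) ≤ 2.
These bounds meet, so rank(T) = 2.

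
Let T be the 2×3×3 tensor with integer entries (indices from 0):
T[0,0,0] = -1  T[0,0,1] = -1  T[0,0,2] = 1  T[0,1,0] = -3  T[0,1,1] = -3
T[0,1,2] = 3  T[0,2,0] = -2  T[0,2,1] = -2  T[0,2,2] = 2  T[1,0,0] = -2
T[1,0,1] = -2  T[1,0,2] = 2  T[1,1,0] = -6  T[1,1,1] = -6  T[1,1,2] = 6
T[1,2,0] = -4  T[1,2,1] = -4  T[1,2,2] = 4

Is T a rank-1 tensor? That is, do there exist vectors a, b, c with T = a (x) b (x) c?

Yes

If T = a (x) b (x) c then every fibre of T is a multiple of the corresponding factor, so read the factors off the fibres through the nonzero entry T[0,0,0] = -1.
The mode-1 fibre T[:,0,0] = [-1, -2] gives a = [1, 2] (primitive direction); the mode-2 fibre T[0,:,0] = [-1, -3, -2] gives b = [1, 3, 2]; then c[k] = T[0,0,k] / (a[0]·b[0]) = [-1, -1, 1] / 1 = [-1, -1, 1].
Expanding [1, 2] (x) [1, 3, 2] (x) [-1, -1, 1] reproduces all 18 entries of T, so T = [1, 2] (x) [1, 3, 2] (x) [-1, -1, 1] and rank(T) ≤ 1.
Equivalently every frontal slice T[:,:,k] is c[k] times the rank-1 matrix [1, 2] (x) [1, 3, 2]. So T has rank 1 (it is nonzero).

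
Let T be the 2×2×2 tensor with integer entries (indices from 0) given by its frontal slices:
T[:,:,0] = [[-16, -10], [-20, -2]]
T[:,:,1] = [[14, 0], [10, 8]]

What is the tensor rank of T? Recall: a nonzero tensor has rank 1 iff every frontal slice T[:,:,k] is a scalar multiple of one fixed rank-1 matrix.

Lower bound: in the mode-2 unfolding of T (rows indexed by j, columns by (i,k)) the 2×2 minor on rows j ∈ {0, 1}, columns (i,k) ∈ {(0,0), (0,1)} is det [[-16, 14], [-10, 0]] = 140 ≠ 0, so that unfolding has rank ≥ 2 and hence rank(T) ≥ 2 (CP rank is at least every unfolding rank, though it can be larger).
Upper bound: with S_k = T[:,:,k], the two rank-1 terms a₁b₁ᵀ, a₂b₂ᵀ are the rank-1 members of the pencil x·S₀ + y·S₁.
det(x·S₀ + y·S₁) is −168·x² − 56·xy + 112·y² = (-56)·(3·x − 2·y)(x + y), vanishing at (x:y) = (2:3) and (1:-1).
M₁ = 2·S₀ + 3·S₁ = [[10, -20], [-10, 20]] = 10·[1, -1][1, -2]ᵀ and M₂ = S₀ − S₁ = [[-30, -10], [-30, -10]] = (-10)·[1, 1][3, 1]ᵀ, so take a₁ = [1, -1], b₁ = [1, -2], a₂ = [1, 1], b₂ = [3, 1].
Each slice is an integer combination of E₁ = a₁b₁ᵀ and E₂ = a₂b₂ᵀ: S₀ = 2·E₁ − 6·E₂, S₁ = 2·E₁ + 4·E₂; reading off coefficients, c₁ = [2, 2] and c₂ = [-6, 4].
Hence T = [1, -1] ∘ [1, -2] ∘ [2, 2] + [1, 1] ∘ [3, 1] ∘ [-6, 4], so rank(T) ≤ 2.
These bounds meet, so rank(T) = 2.

2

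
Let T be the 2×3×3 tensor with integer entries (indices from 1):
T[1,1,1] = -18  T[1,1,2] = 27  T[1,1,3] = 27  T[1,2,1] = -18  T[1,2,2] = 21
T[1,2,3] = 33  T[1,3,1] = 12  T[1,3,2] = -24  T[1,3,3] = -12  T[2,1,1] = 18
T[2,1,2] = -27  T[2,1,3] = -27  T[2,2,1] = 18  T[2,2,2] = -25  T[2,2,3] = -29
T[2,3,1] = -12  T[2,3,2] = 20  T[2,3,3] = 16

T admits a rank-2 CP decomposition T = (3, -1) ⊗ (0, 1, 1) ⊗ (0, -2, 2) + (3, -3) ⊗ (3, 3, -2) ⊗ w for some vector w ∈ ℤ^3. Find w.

Subtract the known terms from T to get the rank-1 residual R = (3, -3) ⊗ (3, 3, -2) ⊗ w, so R[i,j,k] = a[i]·b[j]·w[k]. Pick indices with nonzero a[1]·b[1] = (3)·(3) = 9. Only the fibre through (1,1,·) is needed: R[1,1,:] = T[1,1,:] − Σₗ aₗ[1]bₗ[1]cₗ = [-18, 27, 27] − (3)·(0)·(0, -2, 2) = [-18, 27, 27]. Then w[k] = R[1,1,k] / 9 for each k, giving w = [-18, 27, 27] / 9 = (-2, 3, 3).

w = (-2, 3, 3)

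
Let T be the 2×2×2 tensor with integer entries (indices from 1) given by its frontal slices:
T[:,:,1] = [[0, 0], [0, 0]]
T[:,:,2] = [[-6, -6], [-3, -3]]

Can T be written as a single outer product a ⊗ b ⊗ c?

If T = a ⊗ b ⊗ c then every fibre of T is a multiple of the corresponding factor, so read the factors off the fibres through the nonzero entry T[1,1,2] = -6.
The mode-1 fibre T[:,1,2] = [-6, -3] gives a = (2, 1) (primitive direction); the mode-2 fibre T[1,:,2] = [-6, -6] gives b = (1, 1); then c[k] = T[1,1,k] / (a[1]·b[1]) = [0, -6] / 2 = (0, -3).
Expanding (2, 1) ⊗ (1, 1) ⊗ (0, -3) reproduces all 8 entries of T, so T = (2, 1) ⊗ (1, 1) ⊗ (0, -3) and rank(T) ≤ 1.
Equivalently every frontal slice T[:,:,k] is c[k] times the rank-1 matrix (2, 1) ⊗ (1, 1). So T has rank 1 (it is nonzero).

Yes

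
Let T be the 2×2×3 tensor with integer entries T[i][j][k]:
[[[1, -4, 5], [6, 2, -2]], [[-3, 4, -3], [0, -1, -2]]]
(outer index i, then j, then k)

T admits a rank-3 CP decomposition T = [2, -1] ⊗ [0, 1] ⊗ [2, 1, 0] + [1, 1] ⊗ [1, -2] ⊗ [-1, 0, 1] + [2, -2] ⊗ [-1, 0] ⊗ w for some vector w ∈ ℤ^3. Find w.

w = [-1, 2, -2]

Subtract the known terms from T to get the rank-1 residual R = [2, -2] ⊗ [-1, 0] ⊗ w, so R[i,j,k] = a[i]·b[j]·w[k]. Pick indices with nonzero a[0]·b[0] = (2)·(-1) = -2. Only the fibre through (0,0,·) is needed: R[0,0,:] = T[0,0,:] − Σₗ aₗ[0]bₗ[0]cₗ = [1, -4, 5] − (2)·(0)·[2, 1, 0] − (1)·(1)·[-1, 0, 1] = [2, -4, 4]. Then w[k] = R[0,0,k] / -2 for each k, giving w = [2, -4, 4] / -2 = [-1, 2, -2].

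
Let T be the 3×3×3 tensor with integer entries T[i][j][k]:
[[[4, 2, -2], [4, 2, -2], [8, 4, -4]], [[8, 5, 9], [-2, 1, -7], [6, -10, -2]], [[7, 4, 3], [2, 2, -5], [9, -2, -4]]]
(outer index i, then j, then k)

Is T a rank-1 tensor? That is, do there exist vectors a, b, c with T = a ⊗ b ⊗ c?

The mode-2 unfolding of T (rows indexed by j, columns by (i,k) = (0,0), (0,1), (0,2), (1,0), (1,1), (1,2), (2,0), (2,1), (2,2)) is [[4, 2, -2, 8, 5, 9, 7, 4, 3], [4, 2, -2, -2, 1, -7, 2, 2, -5], [8, 4, -4, 6, -10, -2, 9, -2, -4]].
There the 3×3 minor on rows j ∈ {0, 1, 2}, columns (i,k) ∈ {(0,0), (1,0), (1,1)} is det [[4, 8, 5], [4, -2, 1], [8, 6, -10]] = 640 ≠ 0, so this unfolding has rank ≥ 3; CP rank is at least every unfolding rank, so rank(T) ≥ 3.
In particular rank(T) ≥ 3 > 1, so T is not rank-1.

No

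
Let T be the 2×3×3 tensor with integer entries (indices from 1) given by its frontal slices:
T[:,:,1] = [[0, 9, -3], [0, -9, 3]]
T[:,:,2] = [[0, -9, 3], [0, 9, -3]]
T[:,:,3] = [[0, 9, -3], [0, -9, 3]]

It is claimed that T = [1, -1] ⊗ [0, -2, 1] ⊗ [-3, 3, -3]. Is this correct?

Reconstruct entry (1,2,1) from the claimed factors: Σₗ aₗ[1]bₗ[2]cₗ[1] = (1)·(-2)·(-3) = 6, but T[1,2,1] = 9. The claim is false.

No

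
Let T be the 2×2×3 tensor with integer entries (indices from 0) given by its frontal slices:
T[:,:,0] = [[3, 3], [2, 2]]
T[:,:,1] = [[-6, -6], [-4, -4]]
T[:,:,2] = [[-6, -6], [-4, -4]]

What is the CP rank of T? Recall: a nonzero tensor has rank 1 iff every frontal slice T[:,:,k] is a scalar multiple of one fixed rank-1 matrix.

Lower bound: T ≠ 0 (e.g. T[0,0,0] = 3), so rank(T) ≥ 1.
Upper bound: if T = a ⊗ b ⊗ c then every fibre of T is a multiple of the corresponding factor, so read the factors off the fibres through the nonzero entry T[0,0,0] = 3.
The mode-1 fibre T[:,0,0] = [3, 2] gives a = (3, 2) (primitive direction); the mode-2 fibre T[0,:,0] = [3, 3] gives b = (1, 1); then c[k] = T[0,0,k] / (a[0]·b[0]) = [3, -6, -6] / 3 = (1, -2, -2).
Expanding (3, 2) ⊗ (1, 1) ⊗ (1, -2, -2) reproduces all 12 entries of T, so T = (3, 2) ⊗ (1, 1) ⊗ (1, -2, -2) and rank(T) ≤ 1.
These bounds meet, so rank(T) = 1.

1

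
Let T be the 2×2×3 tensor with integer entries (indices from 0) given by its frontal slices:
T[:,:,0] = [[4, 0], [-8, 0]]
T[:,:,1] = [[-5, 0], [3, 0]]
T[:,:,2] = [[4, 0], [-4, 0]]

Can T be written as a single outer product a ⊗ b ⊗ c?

The mode-3 unfolding of T (rows indexed by k, columns by (i,j) = (0,0), (0,1), (1,0), (1,1)) is [[4, 0, -8, 0], [-5, 0, 3, 0], [4, 0, -4, 0]].
There the 2×2 minor on rows k ∈ {0, 1}, columns (i,j) ∈ {(0,0), (1,0)} is det [[4, -8], [-5, 3]] = -28 ≠ 0, so this unfolding has rank ≥ 2; CP rank is at least every unfolding rank, so rank(T) ≥ 2.
In particular rank(T) ≥ 2 > 1, so T is not rank-1.

No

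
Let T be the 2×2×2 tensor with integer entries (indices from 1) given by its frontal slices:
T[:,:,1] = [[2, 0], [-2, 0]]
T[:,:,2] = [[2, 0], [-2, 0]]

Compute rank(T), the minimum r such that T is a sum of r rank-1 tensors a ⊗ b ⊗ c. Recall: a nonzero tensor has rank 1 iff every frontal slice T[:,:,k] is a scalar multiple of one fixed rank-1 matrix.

Lower bound: T ≠ 0 (e.g. T[1,1,1] = 2), so rank(T) ≥ 1.
Upper bound: the mode-1 fibre T[:,1,1] = [2, -2] gives a = [1, -1] (primitive direction); the mode-2 fibre T[1,:,1] = [2, 0] gives b = [1, 0]; then c[k] = T[1,1,k] / (a[1]·b[1]) = [2, 2] / 1 = [2, 2].
Expanding [1, -1] ⊗ [1, 0] ⊗ [2, 2] reproduces all 8 entries of T, so T = [1, -1] ⊗ [1, 0] ⊗ [2, 2] and rank(T) ≤ 1.
These bounds meet, so rank(T) = 1.

1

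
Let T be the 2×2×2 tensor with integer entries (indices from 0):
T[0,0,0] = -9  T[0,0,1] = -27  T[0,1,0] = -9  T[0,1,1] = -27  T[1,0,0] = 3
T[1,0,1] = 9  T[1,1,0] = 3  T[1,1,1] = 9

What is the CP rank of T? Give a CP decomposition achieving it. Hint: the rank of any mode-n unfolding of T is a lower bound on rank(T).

Lower bound: T ≠ 0 (e.g. T[0,0,0] = -9), so rank(T) ≥ 1.
Upper bound: if T = a ⊗ b ⊗ c then every fibre of T is a multiple of the corresponding factor, so read the factors off the fibres through the nonzero entry T[0,0,0] = -9.
The mode-1 fibre T[:,0,0] = [-9, 3] gives a = (3, -1) (primitive direction); the mode-2 fibre T[0,:,0] = [-9, -9] gives b = (1, 1); then c[k] = T[0,0,k] / (a[0]·b[0]) = [-9, -27] / 3 = (-3, -9).
Expanding (3, -1) ⊗ (1, 1) ⊗ (-3, -9) reproduces all 8 entries of T, so T = (3, -1) ⊗ (1, 1) ⊗ (-3, -9) and rank(T) ≤ 1.
These bounds meet, so rank(T) = 1.

rank(T) = 1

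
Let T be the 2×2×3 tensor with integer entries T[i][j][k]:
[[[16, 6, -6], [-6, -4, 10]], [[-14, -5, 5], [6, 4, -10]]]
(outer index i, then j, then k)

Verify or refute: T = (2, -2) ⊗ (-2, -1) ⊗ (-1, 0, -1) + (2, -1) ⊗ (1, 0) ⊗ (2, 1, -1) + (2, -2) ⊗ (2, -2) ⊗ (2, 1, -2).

Reconstruct entrywise from the claimed factors. For example, T[1,0,2] = 5 and Σₗ aₗ[1]bₗ[0]cₗ[2] = (-2)·(-2)·(-1) + (-1)·(1)·(-1) + (-2)·(2)·(-2) = 5; checking all 12 entries, every one matches. The claim holds.

Yes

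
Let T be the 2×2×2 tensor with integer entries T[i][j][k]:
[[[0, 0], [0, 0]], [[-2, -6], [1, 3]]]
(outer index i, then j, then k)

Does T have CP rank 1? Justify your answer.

Yes

The mode-1 fibre T[:,0,0] = [0, -2] gives a = (0, 1) (primitive direction); the mode-2 fibre T[1,:,0] = [-2, 1] gives b = (2, -1); then c[k] = T[1,0,k] / (a[1]·b[0]) = [-2, -6] / 2 = (-1, -3).
Expanding (0, 1) ∘ (2, -1) ∘ (-1, -3) reproduces all 8 entries of T, so T = (0, 1) ∘ (2, -1) ∘ (-1, -3) and rank(T) ≤ 1.
Equivalently every frontal slice T[:,:,k] is c[k] times the rank-1 matrix (0, 1) ∘ (2, -1). So T has rank 1 (it is nonzero).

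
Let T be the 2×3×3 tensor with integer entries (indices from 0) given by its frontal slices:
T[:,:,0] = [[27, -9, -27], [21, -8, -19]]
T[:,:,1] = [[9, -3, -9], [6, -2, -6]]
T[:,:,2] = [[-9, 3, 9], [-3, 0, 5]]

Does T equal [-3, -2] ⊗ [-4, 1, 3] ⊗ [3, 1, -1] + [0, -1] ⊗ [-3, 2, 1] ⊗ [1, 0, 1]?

Reconstruct entry (0,0,0) from the claimed factors: Σₗ aₗ[0]bₗ[0]cₗ[0] = (-3)·(-4)·(3) + (0)·(-3)·(1) = 36, but T[0,0,0] = 27. The claim is false.

No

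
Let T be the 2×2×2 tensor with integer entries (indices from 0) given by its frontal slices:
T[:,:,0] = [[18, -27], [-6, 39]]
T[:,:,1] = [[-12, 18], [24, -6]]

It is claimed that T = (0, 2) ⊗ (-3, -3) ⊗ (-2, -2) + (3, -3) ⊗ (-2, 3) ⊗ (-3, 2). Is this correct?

Yes

Reconstruct entrywise from the claimed factors. For example, T[0,0,1] = -12 and Σₗ aₗ[0]bₗ[0]cₗ[1] = (0)·(-3)·(-2) + (3)·(-2)·(2) = -12; checking all 8 entries, every one matches. The claim holds.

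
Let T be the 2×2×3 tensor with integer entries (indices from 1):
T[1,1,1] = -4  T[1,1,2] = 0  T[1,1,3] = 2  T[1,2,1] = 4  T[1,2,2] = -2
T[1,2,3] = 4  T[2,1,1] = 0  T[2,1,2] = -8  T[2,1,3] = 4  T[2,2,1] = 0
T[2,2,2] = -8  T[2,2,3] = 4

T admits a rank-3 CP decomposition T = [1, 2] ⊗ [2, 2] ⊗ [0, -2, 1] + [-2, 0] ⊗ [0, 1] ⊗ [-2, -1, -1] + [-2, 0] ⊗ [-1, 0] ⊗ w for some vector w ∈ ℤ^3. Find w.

Subtract the known terms from T to get the rank-1 residual R = [-2, 0] ⊗ [-1, 0] ⊗ w, so R[i,j,k] = a[i]·b[j]·w[k]. Pick indices with nonzero a[1]·b[1] = (-2)·(-1) = 2. Only the fibre through (1,1,·) is needed: R[1,1,:] = T[1,1,:] − Σₗ aₗ[1]bₗ[1]cₗ = [-4, 0, 2] − (1)·(2)·[0, -2, 1] − (-2)·(0)·[-2, -1, -1] = [-4, 4, 0]. Then w[k] = R[1,1,k] / 2 for each k, giving w = [-4, 4, 0] / 2 = [-2, 2, 0].

w = [-2, 2, 0]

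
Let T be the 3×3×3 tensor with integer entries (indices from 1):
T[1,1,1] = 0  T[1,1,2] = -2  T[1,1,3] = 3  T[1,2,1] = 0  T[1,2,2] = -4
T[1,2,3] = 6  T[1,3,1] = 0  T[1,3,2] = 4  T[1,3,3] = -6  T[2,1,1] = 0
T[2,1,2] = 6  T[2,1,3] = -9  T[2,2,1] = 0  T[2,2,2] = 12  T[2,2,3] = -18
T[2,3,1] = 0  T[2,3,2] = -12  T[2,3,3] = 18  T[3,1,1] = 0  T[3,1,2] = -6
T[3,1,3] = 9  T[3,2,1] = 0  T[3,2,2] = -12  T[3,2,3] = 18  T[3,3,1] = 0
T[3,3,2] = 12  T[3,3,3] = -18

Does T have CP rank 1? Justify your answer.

Yes

If T = a ⊗ b ⊗ c then every fibre of T is a multiple of the corresponding factor, so read the factors off the fibres through the nonzero entry T[1,1,2] = -2.
The mode-1 fibre T[:,1,2] = [-2, 6, -6] gives a = [1, -3, 3] (primitive direction); the mode-2 fibre T[1,:,2] = [-2, -4, 4] gives b = [1, 2, -2]; then c[k] = T[1,1,k] / (a[1]·b[1]) = [0, -2, 3] / 1 = [0, -2, 3].
Expanding [1, -3, 3] ⊗ [1, 2, -2] ⊗ [0, -2, 3] reproduces all 27 entries of T, so T = [1, -3, 3] ⊗ [1, 2, -2] ⊗ [0, -2, 3] and rank(T) ≤ 1.
Equivalently every frontal slice T[:,:,k] is c[k] times the rank-1 matrix [1, -3, 3] ⊗ [1, 2, -2]. So T has rank 1 (it is nonzero).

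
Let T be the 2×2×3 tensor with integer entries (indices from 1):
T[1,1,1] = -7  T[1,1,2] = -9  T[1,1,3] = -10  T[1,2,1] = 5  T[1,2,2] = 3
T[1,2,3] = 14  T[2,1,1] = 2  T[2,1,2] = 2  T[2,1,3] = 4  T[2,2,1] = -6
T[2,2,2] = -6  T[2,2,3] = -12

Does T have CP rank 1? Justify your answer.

The mode-2 unfolding of T (rows indexed by j, columns by (i,k) = (1,1), (1,2), (1,3), (2,1), (2,2), (2,3)) is [[-7, -9, -10, 2, 2, 4], [5, 3, 14, -6, -6, -12]].
There the 2×2 minor on rows j ∈ {1, 2}, columns (i,k) ∈ {(1,1), (1,2)} is det [[-7, -9], [5, 3]] = 24 ≠ 0, so this unfolding has rank ≥ 2; CP rank is at least every unfolding rank, so rank(T) ≥ 2.
In particular rank(T) ≥ 2 > 1, so T is not rank-1.

No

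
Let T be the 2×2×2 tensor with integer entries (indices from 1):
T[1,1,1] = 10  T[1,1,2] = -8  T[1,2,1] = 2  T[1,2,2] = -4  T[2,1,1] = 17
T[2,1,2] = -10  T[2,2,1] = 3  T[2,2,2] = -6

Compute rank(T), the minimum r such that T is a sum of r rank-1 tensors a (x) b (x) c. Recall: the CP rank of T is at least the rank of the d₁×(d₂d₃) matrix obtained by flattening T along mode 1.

2

Lower bound: the mode-1 unfolding of T (rows indexed by i, columns by (j,k) = (1,1), (1,2), (2,1), (2,2)) is [[10, -8, 2, -4], [17, -10, 3, -6]].
There the 2×2 minor on rows i ∈ {1, 2}, columns (j,k) ∈ {(1,1), (1,2)} is det [[10, -8], [17, -10]] = 36 ≠ 0, so this unfolding has rank ≥ 2; CP rank is at least every unfolding rank, so rank(T) ≥ 2. (Flattening ranks never certify an upper bound on CP rank; for that we must actually write T with 2 rank-1 terms.)
Upper bound — finding two terms. Write S_k = T[:,:,k] for the frontal slices: S₁ = [[10, 2], [17, 3]], S₂ = [[-8, -4], [-10, -6]].
If T = a₁ (x) b₁ (x) c₁ + a₂ (x) b₂ (x) c₂ then each S_k = c₁[k]·a₁b₁ᵀ + c₂[k]·a₂b₂ᵀ. S₁ and S₂ are linearly independent, so a₁b₁ᵀ and a₂b₂ᵀ must span the same plane of matrices: they are the rank-1 matrices of the form x·S₁ + y·S₂.
det(x·S₁ + y·S₂) is −4·x² + 4·xy + 8·y² = (-4)·(x − 2·y)(x + y), vanishing at (x:y) = (2:1) and (1:-1).
M₁ = 2·S₁ + S₂ = [[12, 0], [24, 0]] = 12·[1, 2][1, 0]ᵀ and M₂ = S₁ − S₂ = [[18, 6], [27, 9]] = 3·[2, 3][3, 1]ᵀ, so take a₁ = [1, 2], b₁ = [1, 0], a₂ = [2, 3], b₂ = [3, 1].
Each slice is an integer combination of E₁ = a₁b₁ᵀ and E₂ = a₂b₂ᵀ: S₁ = 4·E₁ + E₂, S₂ = 4·E₁ − 2·E₂; reading off coefficients, c₁ = [4, 4] and c₂ = [1, -2].
Hence T = [1, 2] (x) [1, 0] (x) [4, 4] + [2, 3] (x) [3, 1] (x) [1, -2], so rank(T) ≤ 2.
These bounds meet, so rank(T) = 2.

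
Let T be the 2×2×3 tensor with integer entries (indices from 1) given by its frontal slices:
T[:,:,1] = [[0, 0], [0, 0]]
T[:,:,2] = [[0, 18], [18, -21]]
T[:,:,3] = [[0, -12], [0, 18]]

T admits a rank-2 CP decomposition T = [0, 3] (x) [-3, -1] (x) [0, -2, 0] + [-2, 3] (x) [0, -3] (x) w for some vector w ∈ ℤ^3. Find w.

w = [0, 3, -2]

Subtract the known terms from T to get the rank-1 residual R = [-2, 3] (x) [0, -3] (x) w, so R[i,j,k] = a[i]·b[j]·w[k]. Pick indices with nonzero a[1]·b[2] = (-2)·(-3) = 6. Only the fibre through (1,2,·) is needed: R[1,2,:] = T[1,2,:] − Σₗ aₗ[1]bₗ[2]cₗ = [0, 18, -12] − (0)·(-1)·[0, -2, 0] = [0, 18, -12]. Then w[k] = R[1,2,k] / 6 for each k, giving w = [0, 18, -12] / 6 = [0, 3, -2].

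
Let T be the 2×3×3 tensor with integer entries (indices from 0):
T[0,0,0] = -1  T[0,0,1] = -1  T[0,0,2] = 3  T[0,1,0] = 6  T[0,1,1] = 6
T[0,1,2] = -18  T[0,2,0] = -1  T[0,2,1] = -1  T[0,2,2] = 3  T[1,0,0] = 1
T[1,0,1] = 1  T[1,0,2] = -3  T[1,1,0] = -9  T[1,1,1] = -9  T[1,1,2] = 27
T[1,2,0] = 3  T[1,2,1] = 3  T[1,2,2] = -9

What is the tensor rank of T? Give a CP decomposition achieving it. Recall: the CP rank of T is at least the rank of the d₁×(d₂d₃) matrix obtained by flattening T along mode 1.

Lower bound: the mode-2 unfolding of T (rows indexed by j, columns by (i,k) = (0,0), (0,1), (0,2), (1,0), (1,1), (1,2)) is [[-1, -1, 3, 1, 1, -3], [6, 6, -18, -9, -9, 27], [-1, -1, 3, 3, 3, -9]].
There the 2×2 minor on rows j ∈ {0, 1}, columns (i,k) ∈ {(0,0), (1,0)} is det [[-1, 1], [6, -9]] = 3 ≠ 0, so this unfolding has rank ≥ 2; CP rank is at least every unfolding rank, so rank(T) ≥ 2. (Flattening ranks never certify an upper bound on CP rank; for that we must actually write T with 2 rank-1 terms.)
Upper bound — finding two terms. Every mode-3 slice of T is a multiple of one matrix: T[:,:,k] = c[k]·M with c = (1, 1, -3) and M = [[-1, 6, -1], [1, -9, 3]] (rows indexed by i, columns by j). So it suffices to write M as a sum of two rank-1 matrices.
Splitting M by its rows (i = 0, 1), M = (1, 0)(-1, 6, -1)ᵀ + (0, 1)(1, -9, 3)ᵀ.
Hence T = (1, 0) (x) (-1, 6, -1) (x) (1, 1, -3) + (0, 1) (x) (1, -9, 3) (x) (1, 1, -3), so rank(T) ≤ 2.
These bounds meet, so rank(T) = 2.
Check entry T[0,0,2] = 3: (1)·(-1)·(-3) + (0)·(1)·(-3) = 3.

rank(T) = 2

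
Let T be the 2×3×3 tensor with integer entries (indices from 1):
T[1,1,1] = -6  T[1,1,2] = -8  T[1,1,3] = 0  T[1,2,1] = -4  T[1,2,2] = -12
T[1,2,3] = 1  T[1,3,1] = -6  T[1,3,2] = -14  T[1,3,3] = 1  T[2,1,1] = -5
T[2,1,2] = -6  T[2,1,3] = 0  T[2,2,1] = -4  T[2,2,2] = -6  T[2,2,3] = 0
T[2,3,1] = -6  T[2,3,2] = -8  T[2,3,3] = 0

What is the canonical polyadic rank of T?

3

Lower bound: in the mode-2 unfolding of T (rows indexed by j, columns by (i,k)) the 3×3 minor on rows j ∈ {1, 2, 3}, columns (i,k) ∈ {(1,1), (1,2), (1,3)} is det [[-6, -8, 0], [-4, -12, 1], [-6, -14, 1]] = 4 ≠ 0, so that unfolding has rank ≥ 3 and hence rank(T) ≥ 3 (CP rank is at least every unfolding rank, though it can be larger).
Upper bound: T is a sum of 3 rank-1 terms, T = (1, 0) ⊗ (0, 1, 1) ⊗ (2, -2, 1) + (1, 1) ⊗ (2, 1, 2) ⊗ (-2, -2, 0) + (2, 1) ⊗ (1, 2, 2) ⊗ (-1, -2, 0) (written with every a and b primitive with positive leading entry and the scale carried by c; CP decompositions are not unique, and this one is verified by expanding entrywise), so rank(T) ≤ 3.
These bounds meet, so rank(T) = 3.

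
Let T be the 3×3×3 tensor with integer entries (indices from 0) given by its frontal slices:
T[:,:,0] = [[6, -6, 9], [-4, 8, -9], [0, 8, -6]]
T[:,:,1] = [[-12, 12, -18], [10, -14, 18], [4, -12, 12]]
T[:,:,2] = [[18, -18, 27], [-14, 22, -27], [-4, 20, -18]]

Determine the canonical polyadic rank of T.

2

Lower bound: in the mode-1 unfolding of T (rows indexed by i, columns by (j,k)) the 2×2 minor on rows i ∈ {0, 1}, columns (j,k) ∈ {(0,0), (0,1)} is det [[6, -12], [-4, 10]] = 12 ≠ 0, so that unfolding has rank ≥ 2 and hence rank(T) ≥ 2 (CP rank is at least every unfolding rank, though it can be larger).
Upper bound: with S_k = T[:,:,k], the two rank-1 terms a₁b₁ᵀ, a₂b₂ᵀ are the rank-1 members of the pencil x·S₀ + y·S₁.
The 2×2 minor of x·S₀ + y·S₁ on rows {0,1}, columns {0,1} is 24·x² − 72·xy + 48·y² = 24·(x − 2·y)(x − y), vanishing at (x:y) = (2:1) and (1:1).
M₁ = 2·S₀ + S₁ = [[0, 0, 0], [2, 2, 0], [4, 4, 0]] = 2·(0, 1, 2)(1, 1, 0)ᵀ and M₂ = S₀ + S₁ = [[-6, 6, -9], [6, -6, 9], [4, -4, 6]] = −(3, -3, -2)(2, -2, 3)ᵀ, so take a₁ = (0, 1, 2), b₁ = (1, 1, 0), a₂ = (3, -3, -2), b₂ = (2, -2, 3).
Each slice is an integer combination of E₁ = a₁b₁ᵀ and E₂ = a₂b₂ᵀ: S₀ = 2·E₁ + E₂, S₁ = −2·E₁ − 2·E₂, S₂ = 4·E₁ + 3·E₂; reading off coefficients, c₁ = (2, -2, 4) and c₂ = (1, -2, 3).
Hence T = (0, 1, 2) ⊗ (1, 1, 0) ⊗ (2, -2, 4) + (3, -3, -2) ⊗ (2, -2, 3) ⊗ (1, -2, 3), so rank(T) ≤ 2.
These bounds meet, so rank(T) = 2.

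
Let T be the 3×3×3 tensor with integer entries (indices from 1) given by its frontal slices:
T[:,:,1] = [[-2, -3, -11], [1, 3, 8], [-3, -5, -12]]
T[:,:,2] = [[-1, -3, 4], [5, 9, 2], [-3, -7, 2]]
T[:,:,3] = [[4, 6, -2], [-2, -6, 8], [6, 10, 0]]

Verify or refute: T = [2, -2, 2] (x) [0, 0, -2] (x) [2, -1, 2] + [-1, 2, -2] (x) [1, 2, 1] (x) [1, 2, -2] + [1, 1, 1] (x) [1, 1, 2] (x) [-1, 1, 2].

Yes

Reconstruct entrywise from the claimed factors. For example, T[2,1,2] = 5 and Σₗ aₗ[2]bₗ[1]cₗ[2] = (-2)·(0)·(-1) + (2)·(1)·(2) + (1)·(1)·(1) = 5; checking all 27 entries, every one matches. The claim holds.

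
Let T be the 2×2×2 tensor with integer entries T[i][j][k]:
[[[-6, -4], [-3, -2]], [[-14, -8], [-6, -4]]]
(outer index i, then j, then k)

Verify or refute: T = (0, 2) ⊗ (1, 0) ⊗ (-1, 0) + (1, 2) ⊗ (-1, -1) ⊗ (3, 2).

No

Reconstruct entry (0,0,0) from the claimed factors: Σₗ aₗ[0]bₗ[0]cₗ[0] = (0)·(1)·(-1) + (1)·(-1)·(3) = -3, but T[0,0,0] = -6. The claim is false.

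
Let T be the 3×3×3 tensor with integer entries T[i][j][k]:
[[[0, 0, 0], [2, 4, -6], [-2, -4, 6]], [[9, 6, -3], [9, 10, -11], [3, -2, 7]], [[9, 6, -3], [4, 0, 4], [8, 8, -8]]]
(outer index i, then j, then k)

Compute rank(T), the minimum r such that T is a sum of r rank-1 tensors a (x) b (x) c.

Lower bound: in the mode-1 unfolding of T (rows indexed by i, columns by (j,k)) the 2×2 minor on rows i ∈ {0, 1}, columns (j,k) ∈ {(0,0), (1,0)} is det [[0, 2], [9, 9]] = -18 ≠ 0, so that unfolding has rank ≥ 2 and hence rank(T) ≥ 2 (CP rank is at least every unfolding rank, though it can be larger).
Upper bound: with S_k = T[:,:,k], the two rank-1 terms a₁b₁ᵀ, a₂b₂ᵀ are the rank-1 members of the pencil x·S₀ + y·S₁.
The 2×2 minor of x·S₀ + y·S₁ on rows {0,1}, columns {0,1} is −18·x² − 48·xy − 24·y² = (-6)·(x + 2·y)(3·x + 2·y), vanishing at (x:y) = (2:-1) and (2:-3).
M₁ = 2·S₀ − S₁ = [[0, 0, 0], [12, 8, 8], [12, 8, 8]] = 4·(0, 1, 1)(3, 2, 2)ᵀ and M₂ = 2·S₀ − 3·S₁ = [[0, -8, 8], [0, -12, 12], [0, 8, -8]] = (-4)·(2, 3, -2)(0, 1, -1)ᵀ, so take a₁ = (0, 1, 1), b₁ = (3, 2, 2), a₂ = (2, 3, -2), b₂ = (0, 1, -1).
Each slice is an integer combination of E₁ = a₁b₁ᵀ and E₂ = a₂b₂ᵀ: S₀ = 3·E₁ + E₂, S₁ = 2·E₁ + 2·E₂, S₂ = −E₁ − 3·E₂; reading off coefficients, c₁ = (3, 2, -1) and c₂ = (1, 2, -3).
Hence T = (0, 1, 1) (x) (3, 2, 2) (x) (3, 2, -1) + (2, 3, -2) (x) (0, 1, -1) (x) (1, 2, -3), so rank(T) ≤ 2.
These bounds meet, so rank(T) = 2.

2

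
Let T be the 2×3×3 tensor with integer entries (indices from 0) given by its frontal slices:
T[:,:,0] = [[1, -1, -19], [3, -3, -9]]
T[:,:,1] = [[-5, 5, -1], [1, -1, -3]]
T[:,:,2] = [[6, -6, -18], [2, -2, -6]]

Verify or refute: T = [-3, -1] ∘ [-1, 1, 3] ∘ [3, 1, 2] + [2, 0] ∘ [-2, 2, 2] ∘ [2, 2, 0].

Reconstruct entrywise from the claimed factors. For example, T[0,2,1] = -1 and Σₗ aₗ[0]bₗ[2]cₗ[1] = (-3)·(3)·(1) + (2)·(2)·(2) = -1; checking all 18 entries, every one matches. The claim holds.

Yes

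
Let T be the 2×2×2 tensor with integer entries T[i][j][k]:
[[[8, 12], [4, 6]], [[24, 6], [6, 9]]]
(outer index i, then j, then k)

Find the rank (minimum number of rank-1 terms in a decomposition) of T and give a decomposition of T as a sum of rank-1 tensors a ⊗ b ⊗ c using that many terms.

Lower bound: the mode-1 unfolding of T (rows indexed by i, columns by (j,k) = (0,0), (0,1), (1,0), (1,1)) is [[8, 12, 4, 6], [24, 6, 6, 9]].
There the 2×2 minor on rows i ∈ {0, 1}, columns (j,k) ∈ {(0,0), (0,1)} is det [[8, 12], [24, 6]] = -240 ≠ 0, so this unfolding has rank ≥ 2; CP rank is at least every unfolding rank, so rank(T) ≥ 2. (Unfolding ranks only ever bound the CP rank from below — rank(T) can be strictly larger than all of them — so the matching upper bound has to come from an explicit 2-term decomposition.)
Upper bound — finding two terms. Write S_k = T[:,:,k] for the frontal slices: S₀ = [[8, 4], [24, 6]], S₁ = [[12, 6], [6, 9]].
If T = a₁ ⊗ b₁ ⊗ c₁ + a₂ ⊗ b₂ ⊗ c₂ then each S_k = c₁[k]·a₁b₁ᵀ + c₂[k]·a₂b₂ᵀ. S₀ and S₁ are linearly independent, so a₁b₁ᵀ and a₂b₂ᵀ must span the same plane of matrices: they are the rank-1 matrices of the form x·S₀ + y·S₁.
det(x·S₀ + y·S₁) is −48·x² − 24·xy + 72·y² = (-24)·(2·x + 3·y)(x − y), vanishing at (x:y) = (3:-2) and (1:1).
M₁ = 3·S₀ − 2·S₁ = [[0, 0], [60, 0]] = 60·[0, 1][1, 0]ᵀ and M₂ = S₀ + S₁ = [[20, 10], [30, 15]] = 5·[2, 3][2, 1]ᵀ, so take a₁ = [0, 1], b₁ = [1, 0], a₂ = [2, 3], b₂ = [2, 1].
Each slice is an integer combination of E₁ = a₁b₁ᵀ and E₂ = a₂b₂ᵀ: S₀ = 12·E₁ + 2·E₂, S₁ = −12·E₁ + 3·E₂; reading off coefficients, c₁ = [12, -12] and c₂ = [2, 3].
Hence T = [0, 1] ⊗ [1, 0] ⊗ [12, -12] + [2, 3] ⊗ [2, 1] ⊗ [2, 3], so rank(T) ≤ 2.
These bounds meet, so rank(T) = 2.
Check entry T[0,0,0] = 8: (0)·(1)·(12) + (2)·(2)·(2) = 8.

rank(T) = 2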